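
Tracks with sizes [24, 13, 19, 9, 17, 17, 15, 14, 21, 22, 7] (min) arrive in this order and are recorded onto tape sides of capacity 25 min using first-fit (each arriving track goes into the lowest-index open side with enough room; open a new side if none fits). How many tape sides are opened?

  24 → side 1 (new)  [load 24/25]
  13 → side 2 (new)  [load 13/25]
  19 → side 3 (new)  [load 19/25]
  9 → side 2  [load 22/25]
  17 → side 4 (new)  [load 17/25]
  17 → side 5 (new)  [load 17/25]
  15 → side 6 (new)  [load 15/25]
  14 → side 7 (new)  [load 14/25]
  21 → side 8 (new)  [load 21/25]
  22 → side 9 (new)  [load 22/25]
  7 → side 4  [load 24/25]
9 tape sides opened.

9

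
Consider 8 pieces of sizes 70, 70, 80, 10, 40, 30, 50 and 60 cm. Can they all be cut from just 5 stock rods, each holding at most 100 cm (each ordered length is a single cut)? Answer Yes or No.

A valid assignment using 5 stock rods:
  stock rod 1: 80 + 10 = 90
  stock rod 2: 70 + 30 = 100
  stock rod 3: 70 = 70
  stock rod 4: 60 + 40 = 100
  stock rod 5: 50 = 50
Every load is within 100 cm, so 5 stock rods suffice.

Yes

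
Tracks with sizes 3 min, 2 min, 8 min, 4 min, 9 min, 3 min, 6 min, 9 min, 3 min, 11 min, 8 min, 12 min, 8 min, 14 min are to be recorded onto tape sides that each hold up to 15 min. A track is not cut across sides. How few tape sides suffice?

8

Total = 14 + 12 + 11 + 9 + 9 + 8 + 8 + 8 + 6 + 4 + 3 + 3 + 3 + 2 = 100 min.
Lower bound: ⌈100/15⌉ = 7 tape sides.
Also, 8 tracks each exceed 15/2 min, and no two of those can share a side, so at least 8 tape sides are needed.
A packing using 8 tape sides:
  side 1: 14 = 14
  side 2: 12 + 3 = 15
  side 3: 11 + 4 = 15
  side 4: 9 + 6 = 15
  side 5: 9 + 3 + 3 = 15
  side 6: 8 + 2 = 10
  side 7: 8 = 8
  side 8: 8 = 8
This matches the lower bound, so 8 is optimal.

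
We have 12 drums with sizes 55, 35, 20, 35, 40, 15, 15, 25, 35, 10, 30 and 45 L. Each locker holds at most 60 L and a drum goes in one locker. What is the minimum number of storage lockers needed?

7

Total = 55 + 45 + 40 + 35 + 35 + 35 + 30 + 25 + 20 + 15 + 15 + 10 = 360 L.
Lower bound: ⌈360/60⌉ = 6 storage lockers.
A packing using 7 storage lockers:
  locker 1: 55 = 55
  locker 2: 45 + 15 = 60
  locker 3: 40 + 20 = 60
  locker 4: 35 + 25 = 60
  locker 5: 35 + 15 + 10 = 60
  locker 6: 35 = 35
  locker 7: 30 = 30
No arrangement into 6 storage lockers stays within capacity, so 7 is optimal.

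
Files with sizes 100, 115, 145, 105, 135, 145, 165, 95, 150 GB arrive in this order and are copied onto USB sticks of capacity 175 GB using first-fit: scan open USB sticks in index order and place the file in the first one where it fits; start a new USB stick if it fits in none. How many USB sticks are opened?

  100 → USB stick 1 (new)  [load 100/175]
  115 → USB stick 2 (new)  [load 115/175]
  145 → USB stick 3 (new)  [load 145/175]
  105 → USB stick 4 (new)  [load 105/175]
  135 → USB stick 5 (new)  [load 135/175]
  145 → USB stick 6 (new)  [load 145/175]
  165 → USB stick 7 (new)  [load 165/175]
  95 → USB stick 8 (new)  [load 95/175]
  150 → USB stick 9 (new)  [load 150/175]
9 USB sticks opened.

9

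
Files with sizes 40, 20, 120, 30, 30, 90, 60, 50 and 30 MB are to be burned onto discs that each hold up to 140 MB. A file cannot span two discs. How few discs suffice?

Total = 120 + 90 + 60 + 50 + 40 + 30 + 30 + 30 + 20 = 470 MB.
Lower bound: ⌈470/140⌉ = 4 discs.
A packing using 4 discs:
  disc 1: 120 + 20 = 140
  disc 2: 90 + 50 = 140
  disc 3: 60 + 40 + 30 = 130
  disc 4: 30 + 30 = 60
This matches the lower bound, so 4 is optimal.

4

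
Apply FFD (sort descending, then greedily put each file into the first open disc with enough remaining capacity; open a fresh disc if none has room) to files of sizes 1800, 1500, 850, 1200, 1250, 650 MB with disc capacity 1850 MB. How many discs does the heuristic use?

5

Sorted descending: 1800, 1500, 1250, 1200, 850, 650.
  1800 → disc 1 (new)  [load 1800/1850]
  1500 → disc 2 (new)  [load 1500/1850]
  1250 → disc 3 (new)  [load 1250/1850]
  1200 → disc 4 (new)  [load 1200/1850]
  850 → disc 5 (new)  [load 850/1850]
  650 → disc 4  [load 1850/1850]
5 discs opened.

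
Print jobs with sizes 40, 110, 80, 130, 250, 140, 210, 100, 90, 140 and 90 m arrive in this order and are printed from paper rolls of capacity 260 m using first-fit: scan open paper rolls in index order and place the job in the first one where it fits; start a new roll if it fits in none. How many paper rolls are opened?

6

  40 → roll 1 (new)  [load 40/260]
  110 → roll 1  [load 150/260]
  80 → roll 1  [load 230/260]
  130 → roll 2 (new)  [load 130/260]
  250 → roll 3 (new)  [load 250/260]
  140 → roll 4 (new)  [load 140/260]
  210 → roll 5 (new)  [load 210/260]
  100 → roll 2  [load 230/260]
  90 → roll 4  [load 230/260]
  140 → roll 6 (new)  [load 140/260]
  90 → roll 6  [load 230/260]
6 paper rolls opened.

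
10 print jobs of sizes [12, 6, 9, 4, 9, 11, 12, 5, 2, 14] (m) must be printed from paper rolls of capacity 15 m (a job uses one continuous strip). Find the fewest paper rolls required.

6

Total = 14 + 12 + 12 + 11 + 9 + 9 + 6 + 5 + 4 + 2 = 84 m.
Lower bound: ⌈84/15⌉ = 6 paper rolls.
A packing using 6 paper rolls:
  roll 1: 14 = 14
  roll 2: 12 + 2 = 14
  roll 3: 12 = 12
  roll 4: 11 + 4 = 15
  roll 5: 9 + 6 = 15
  roll 6: 9 + 5 = 14
This matches the lower bound, so 6 is optimal.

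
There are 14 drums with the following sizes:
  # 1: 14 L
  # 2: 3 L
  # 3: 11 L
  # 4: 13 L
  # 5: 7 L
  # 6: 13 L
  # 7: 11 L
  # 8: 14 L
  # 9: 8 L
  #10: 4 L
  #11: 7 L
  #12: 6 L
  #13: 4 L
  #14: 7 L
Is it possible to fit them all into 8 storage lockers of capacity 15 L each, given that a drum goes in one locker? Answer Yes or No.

No

Total = 122 L; ⌈122/15⌉ = 9.
At least 9 storage lockers are required, but only 8 are allowed.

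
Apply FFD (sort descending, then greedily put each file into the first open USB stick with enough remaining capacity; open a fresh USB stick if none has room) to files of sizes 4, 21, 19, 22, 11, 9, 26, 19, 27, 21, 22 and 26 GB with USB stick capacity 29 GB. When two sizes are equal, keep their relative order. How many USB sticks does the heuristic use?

10

Sorted descending: 27, 26, 26, 22, 22, 21, 21, 19, 19, 11, 9, 4.
  27 → USB stick 1 (new)  [load 27/29]
  26 → USB stick 2 (new)  [load 26/29]
  26 → USB stick 3 (new)  [load 26/29]
  22 → USB stick 4 (new)  [load 22/29]
  22 → USB stick 5 (new)  [load 22/29]
  21 → USB stick 6 (new)  [load 21/29]
  21 → USB stick 7 (new)  [load 21/29]
  19 → USB stick 8 (new)  [load 19/29]
  19 → USB stick 9 (new)  [load 19/29]
  11 → USB stick 10 (new)  [load 11/29]
  9 → USB stick 8  [load 28/29]
  4 → USB stick 4  [load 26/29]
10 USB sticks opened.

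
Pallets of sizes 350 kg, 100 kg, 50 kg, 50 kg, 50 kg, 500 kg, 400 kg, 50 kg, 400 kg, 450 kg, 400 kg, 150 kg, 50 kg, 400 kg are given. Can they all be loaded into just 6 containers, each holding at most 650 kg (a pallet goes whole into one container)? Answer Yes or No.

Total = 3400 kg; ⌈3400/650⌉ = 6.
7 pallets each exceed half the capacity and cannot share a container, forcing at least 7 containers.
At least 7 containers are required, but only 6 are allowed.

No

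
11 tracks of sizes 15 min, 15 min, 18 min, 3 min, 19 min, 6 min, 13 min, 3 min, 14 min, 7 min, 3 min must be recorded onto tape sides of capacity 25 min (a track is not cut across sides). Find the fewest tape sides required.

6

Total = 19 + 18 + 15 + 15 + 14 + 13 + 7 + 6 + 3 + 3 + 3 = 116 min.
Lower bound: ⌈116/25⌉ = 5 tape sides.
Also, 6 tracks each exceed 25/2 min, and no two of those can share a side, so at least 6 tape sides are needed.
A packing using 6 tape sides:
  side 1: 19 + 6 = 25
  side 2: 18 + 7 = 25
  side 3: 15 + 3 + 3 + 3 = 24
  side 4: 15 = 15
  side 5: 14 = 14
  side 6: 13 = 13
This matches the lower bound, so 6 is optimal.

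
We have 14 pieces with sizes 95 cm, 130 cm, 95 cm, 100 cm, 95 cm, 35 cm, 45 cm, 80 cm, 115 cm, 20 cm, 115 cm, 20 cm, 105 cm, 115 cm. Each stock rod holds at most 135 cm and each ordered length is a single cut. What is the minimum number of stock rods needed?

10

Total = 130 + 115 + 115 + 115 + 105 + 100 + 95 + 95 + 95 + 80 + 45 + 35 + 20 + 20 = 1165 cm.
Lower bound: ⌈1165/135⌉ = 9 stock rods.
Also, 10 pieces each exceed 135/2 cm, and no two of those can share a stock rod, so at least 10 stock rods are needed.
A packing using 10 stock rods:
  stock rod 1: 130 = 130
  stock rod 2: 115 + 20 = 135
  stock rod 3: 115 + 20 = 135
  stock rod 4: 115 = 115
  stock rod 5: 105 = 105
  stock rod 6: 100 + 35 = 135
  stock rod 7: 95 = 95
  stock rod 8: 95 = 95
  stock rod 9: 95 = 95
  stock rod 10: 80 + 45 = 125
This matches the lower bound, so 10 is optimal.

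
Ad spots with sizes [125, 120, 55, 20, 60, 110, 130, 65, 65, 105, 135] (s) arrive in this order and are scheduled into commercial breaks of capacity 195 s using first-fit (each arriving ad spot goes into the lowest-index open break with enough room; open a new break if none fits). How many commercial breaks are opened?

6

  125 → break 1 (new)  [load 125/195]
  120 → break 2 (new)  [load 120/195]
  55 → break 1  [load 180/195]
  20 → break 2  [load 140/195]
  60 → break 3 (new)  [load 60/195]
  110 → break 3  [load 170/195]
  130 → break 4 (new)  [load 130/195]
  65 → break 4  [load 195/195]
  65 → break 5 (new)  [load 65/195]
  105 → break 5  [load 170/195]
  135 → break 6 (new)  [load 135/195]
6 commercial breaks opened.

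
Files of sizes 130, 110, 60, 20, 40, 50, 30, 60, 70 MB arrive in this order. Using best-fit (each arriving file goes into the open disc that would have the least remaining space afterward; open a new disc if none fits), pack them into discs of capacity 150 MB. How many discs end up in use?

4

  130 → disc 1 (new)  [load 130/150]
  110 → disc 2 (new)  [load 110/150]
  60 → disc 3 (new)  [load 60/150]
  20 → disc 1  [load 150/150]
  40 → disc 2  [load 150/150]
  50 → disc 3  [load 110/150]
  30 → disc 3  [load 140/150]
  60 → disc 4 (new)  [load 60/150]
  70 → disc 4  [load 130/150]
4 discs opened.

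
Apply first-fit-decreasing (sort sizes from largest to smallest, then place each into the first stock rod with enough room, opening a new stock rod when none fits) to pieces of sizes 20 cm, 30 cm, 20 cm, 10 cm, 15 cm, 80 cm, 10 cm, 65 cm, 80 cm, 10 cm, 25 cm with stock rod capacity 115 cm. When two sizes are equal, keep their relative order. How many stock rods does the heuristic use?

4

Sorted descending: 80, 80, 65, 30, 25, 20, 20, 15, 10, 10, 10.
  80 → stock rod 1 (new)  [load 80/115]
  80 → stock rod 2 (new)  [load 80/115]
  65 → stock rod 3 (new)  [load 65/115]
  30 → stock rod 1  [load 110/115]
  25 → stock rod 2  [load 105/115]
  20 → stock rod 3  [load 85/115]
  20 → stock rod 3  [load 105/115]
  15 → stock rod 4 (new)  [load 15/115]
  10 → stock rod 2  [load 115/115]
  10 → stock rod 3  [load 115/115]
  10 → stock rod 4  [load 25/115]
4 stock rods opened.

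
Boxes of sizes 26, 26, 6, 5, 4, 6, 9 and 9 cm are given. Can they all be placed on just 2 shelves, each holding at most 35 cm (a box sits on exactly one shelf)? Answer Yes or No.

No

Total = 91 cm; ⌈91/35⌉ = 3.
At least 3 shelves are required, but only 2 are allowed.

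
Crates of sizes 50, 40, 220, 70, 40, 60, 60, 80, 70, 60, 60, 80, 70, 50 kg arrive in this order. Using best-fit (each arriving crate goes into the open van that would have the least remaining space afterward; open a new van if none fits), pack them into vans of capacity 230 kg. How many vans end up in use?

  50 → van 1 (new)  [load 50/230]
  40 → van 1  [load 90/230]
  220 → van 2 (new)  [load 220/230]
  70 → van 1  [load 160/230]
  40 → van 1  [load 200/230]
  60 → van 3 (new)  [load 60/230]
  60 → van 3  [load 120/230]
  80 → van 3  [load 200/230]
  70 → van 4 (new)  [load 70/230]
  60 → van 4  [load 130/230]
  60 → van 4  [load 190/230]
  80 → van 5 (new)  [load 80/230]
  70 → van 5  [load 150/230]
  50 → van 5  [load 200/230]
5 vans opened.

5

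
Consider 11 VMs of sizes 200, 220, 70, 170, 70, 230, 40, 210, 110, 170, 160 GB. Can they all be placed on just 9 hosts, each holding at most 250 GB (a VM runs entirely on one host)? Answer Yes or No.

A valid assignment using 8 hosts:
  host 1: 230 = 230
  host 2: 220 = 220
  host 3: 210 + 40 = 250
  host 4: 200 = 200
  host 5: 170 + 70 = 240
  host 6: 170 + 70 = 240
  host 7: 160 = 160
  host 8: 110 = 110
That uses only 8 ≤ 9, so 9 hosts are enough.

Yes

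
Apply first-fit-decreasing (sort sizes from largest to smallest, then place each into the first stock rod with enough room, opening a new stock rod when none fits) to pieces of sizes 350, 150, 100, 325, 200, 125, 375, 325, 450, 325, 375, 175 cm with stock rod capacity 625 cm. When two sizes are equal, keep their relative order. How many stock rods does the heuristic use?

Sorted descending: 450, 375, 375, 350, 325, 325, 325, 200, 175, 150, 125, 100.
  450 → stock rod 1 (new)  [load 450/625]
  375 → stock rod 2 (new)  [load 375/625]
  375 → stock rod 3 (new)  [load 375/625]
  350 → stock rod 4 (new)  [load 350/625]
  325 → stock rod 5 (new)  [load 325/625]
  325 → stock rod 6 (new)  [load 325/625]
  325 → stock rod 7 (new)  [load 325/625]
  200 → stock rod 2  [load 575/625]
  175 → stock rod 1  [load 625/625]
  150 → stock rod 3  [load 525/625]
  125 → stock rod 4  [load 475/625]
  100 → stock rod 3  [load 625/625]
7 stock rods opened.

7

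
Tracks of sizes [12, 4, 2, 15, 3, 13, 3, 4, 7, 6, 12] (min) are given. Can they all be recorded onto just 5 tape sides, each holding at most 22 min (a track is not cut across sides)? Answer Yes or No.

Yes

A valid assignment using 4 tape sides:
  side 1: 15 + 7 = 22
  side 2: 13 + 6 + 3 = 22
  side 3: 12 + 4 + 4 + 2 = 22
  side 4: 12 + 3 = 15
That uses only 4 ≤ 5, so 5 tape sides are enough.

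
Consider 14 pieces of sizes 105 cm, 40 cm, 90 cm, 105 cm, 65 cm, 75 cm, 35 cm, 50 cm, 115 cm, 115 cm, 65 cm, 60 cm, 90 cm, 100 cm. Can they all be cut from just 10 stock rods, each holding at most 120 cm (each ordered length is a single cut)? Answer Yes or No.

No

Total = 1110 cm; ⌈1110/120⌉ = 10.
The bound of 10 does not rule out 10, but exhaustive search shows no assignment into 10 stock rods of capacity 120 cm exists — the minimum is 11.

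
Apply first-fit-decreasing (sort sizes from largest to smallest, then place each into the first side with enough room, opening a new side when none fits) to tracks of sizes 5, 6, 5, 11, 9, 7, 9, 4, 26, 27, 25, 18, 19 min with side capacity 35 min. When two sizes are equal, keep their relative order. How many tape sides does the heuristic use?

5

Sorted descending: 27, 26, 25, 19, 18, 11, 9, 9, 7, 6, 5, 5, 4.
  27 → side 1 (new)  [load 27/35]
  26 → side 2 (new)  [load 26/35]
  25 → side 3 (new)  [load 25/35]
  19 → side 4 (new)  [load 19/35]
  18 → side 5 (new)  [load 18/35]
  11 → side 4  [load 30/35]
  9 → side 2  [load 35/35]
  9 → side 3  [load 34/35]
  7 → side 1  [load 34/35]
  6 → side 5  [load 24/35]
  5 → side 4  [load 35/35]
  5 → side 5  [load 29/35]
  4 → side 5  [load 33/35]
5 tape sides opened.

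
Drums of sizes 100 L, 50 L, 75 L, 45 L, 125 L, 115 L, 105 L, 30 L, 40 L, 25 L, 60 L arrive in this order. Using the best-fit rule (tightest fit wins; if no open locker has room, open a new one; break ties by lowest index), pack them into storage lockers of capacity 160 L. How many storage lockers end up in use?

  100 → locker 1 (new)  [load 100/160]
  50 → locker 1  [load 150/160]
  75 → locker 2 (new)  [load 75/160]
  45 → locker 2  [load 120/160]
  125 → locker 3 (new)  [load 125/160]
  115 → locker 4 (new)  [load 115/160]
  105 → locker 5 (new)  [load 105/160]
  30 → locker 3  [load 155/160]
  40 → locker 2  [load 160/160]
  25 → locker 4  [load 140/160]
  60 → locker 6 (new)  [load 60/160]
6 storage lockers opened.

6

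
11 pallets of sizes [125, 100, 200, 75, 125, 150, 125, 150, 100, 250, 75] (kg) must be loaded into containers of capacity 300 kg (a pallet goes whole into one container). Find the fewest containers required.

6

Total = 250 + 200 + 150 + 150 + 125 + 125 + 125 + 100 + 100 + 75 + 75 = 1475 kg.
Lower bound: ⌈1475/300⌉ = 5 containers.
A packing using 6 containers:
  container 1: 250 = 250
  container 2: 200 + 100 = 300
  container 3: 150 + 150 = 300
  container 4: 125 + 125 = 250
  container 5: 125 + 100 + 75 = 300
  container 6: 75 = 75
No arrangement into 5 containers stays within capacity, so 6 is optimal.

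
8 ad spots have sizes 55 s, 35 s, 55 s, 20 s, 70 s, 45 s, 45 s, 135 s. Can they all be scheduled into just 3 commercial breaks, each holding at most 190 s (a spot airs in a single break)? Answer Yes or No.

Yes

A valid assignment using 3 commercial breaks:
  break 1: 135 + 55 = 190
  break 2: 70 + 55 + 45 + 20 = 190
  break 3: 45 + 35 = 80
Every load is within 190 s, so 3 commercial breaks suffice.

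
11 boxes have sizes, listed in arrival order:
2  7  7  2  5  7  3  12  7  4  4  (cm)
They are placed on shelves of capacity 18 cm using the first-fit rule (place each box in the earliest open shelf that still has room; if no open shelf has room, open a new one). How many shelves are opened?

  2 → shelf 1 (new)  [load 2/18]
  7 → shelf 1  [load 9/18]
  7 → shelf 1  [load 16/18]
  2 → shelf 1  [load 18/18]
  5 → shelf 2 (new)  [load 5/18]
  7 → shelf 2  [load 12/18]
  3 → shelf 2  [load 15/18]
  12 → shelf 3 (new)  [load 12/18]
  7 → shelf 4 (new)  [load 7/18]
  4 → shelf 3  [load 16/18]
  4 → shelf 4  [load 11/18]
4 shelves opened.

4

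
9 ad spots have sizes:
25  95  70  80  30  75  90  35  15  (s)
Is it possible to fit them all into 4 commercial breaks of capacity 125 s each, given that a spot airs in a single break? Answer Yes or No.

No

Total = 515 s; ⌈515/125⌉ = 5.
At least 5 commercial breaks are required, but only 4 are allowed.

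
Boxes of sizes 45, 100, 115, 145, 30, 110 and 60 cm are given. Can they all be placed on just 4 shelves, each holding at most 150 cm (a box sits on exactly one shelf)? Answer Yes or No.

No

Total = 605 cm; ⌈605/150⌉ = 5.
At least 5 shelves are required, but only 4 are allowed.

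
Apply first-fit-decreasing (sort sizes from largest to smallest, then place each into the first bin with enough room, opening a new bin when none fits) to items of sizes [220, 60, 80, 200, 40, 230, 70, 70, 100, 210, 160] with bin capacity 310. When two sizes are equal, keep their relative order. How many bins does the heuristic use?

Sorted descending: 230, 220, 210, 200, 160, 100, 80, 70, 70, 60, 40.
  230 → bin 1 (new)  [load 230/310]
  220 → bin 2 (new)  [load 220/310]
  210 → bin 3 (new)  [load 210/310]
  200 → bin 4 (new)  [load 200/310]
  160 → bin 5 (new)  [load 160/310]
  100 → bin 3  [load 310/310]
  80 → bin 1  [load 310/310]
  70 → bin 2  [load 290/310]
  70 → bin 4  [load 270/310]
  60 → bin 5  [load 220/310]
  40 → bin 4  [load 310/310]
5 bins opened.

5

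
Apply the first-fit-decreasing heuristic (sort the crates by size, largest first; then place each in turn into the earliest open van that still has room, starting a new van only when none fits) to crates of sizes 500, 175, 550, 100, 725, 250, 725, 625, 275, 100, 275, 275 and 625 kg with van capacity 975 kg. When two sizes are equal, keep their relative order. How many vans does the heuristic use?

6

Sorted descending: 725, 725, 625, 625, 550, 500, 275, 275, 275, 250, 175, 100, 100.
  725 → van 1 (new)  [load 725/975]
  725 → van 2 (new)  [load 725/975]
  625 → van 3 (new)  [load 625/975]
  625 → van 4 (new)  [load 625/975]
  550 → van 5 (new)  [load 550/975]
  500 → van 6 (new)  [load 500/975]
  275 → van 3  [load 900/975]
  275 → van 4  [load 900/975]
  275 → van 5  [load 825/975]
  250 → van 1  [load 975/975]
  175 → van 2  [load 900/975]
  100 → van 5  [load 925/975]
  100 → van 6  [load 600/975]
6 vans opened.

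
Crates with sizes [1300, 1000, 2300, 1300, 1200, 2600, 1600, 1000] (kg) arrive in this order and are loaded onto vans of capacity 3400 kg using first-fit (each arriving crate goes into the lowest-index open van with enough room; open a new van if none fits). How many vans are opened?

  1300 → van 1 (new)  [load 1300/3400]
  1000 → van 1  [load 2300/3400]
  2300 → van 2 (new)  [load 2300/3400]
  1300 → van 3 (new)  [load 1300/3400]
  1200 → van 3  [load 2500/3400]
  2600 → van 4 (new)  [load 2600/3400]
  1600 → van 5 (new)  [load 1600/3400]
  1000 → van 1  [load 3300/3400]
5 vans opened.

5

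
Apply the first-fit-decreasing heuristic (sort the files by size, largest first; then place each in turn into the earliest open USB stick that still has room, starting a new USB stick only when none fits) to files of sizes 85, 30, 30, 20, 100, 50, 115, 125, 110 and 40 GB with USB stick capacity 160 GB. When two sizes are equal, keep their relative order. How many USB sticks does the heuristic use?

5

Sorted descending: 125, 115, 110, 100, 85, 50, 40, 30, 30, 20.
  125 → USB stick 1 (new)  [load 125/160]
  115 → USB stick 2 (new)  [load 115/160]
  110 → USB stick 3 (new)  [load 110/160]
  100 → USB stick 4 (new)  [load 100/160]
  85 → USB stick 5 (new)  [load 85/160]
  50 → USB stick 3  [load 160/160]
  40 → USB stick 2  [load 155/160]
  30 → USB stick 1  [load 155/160]
  30 → USB stick 4  [load 130/160]
  20 → USB stick 4  [load 150/160]
5 USB sticks opened.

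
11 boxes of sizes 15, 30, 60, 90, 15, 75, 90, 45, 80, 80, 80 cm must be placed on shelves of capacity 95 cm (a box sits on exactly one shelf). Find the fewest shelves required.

Total = 90 + 90 + 80 + 80 + 80 + 75 + 60 + 45 + 30 + 15 + 15 = 660 cm.
Lower bound: ⌈660/95⌉ = 7 shelves.
A packing using 8 shelves:
  shelf 1: 90 = 90
  shelf 2: 90 = 90
  shelf 3: 80 + 15 = 95
  shelf 4: 80 + 15 = 95
  shelf 5: 80 = 80
  shelf 6: 75 = 75
  shelf 7: 60 + 30 = 90
  shelf 8: 45 = 45
No arrangement into 7 shelves stays within capacity, so 8 is optimal.

8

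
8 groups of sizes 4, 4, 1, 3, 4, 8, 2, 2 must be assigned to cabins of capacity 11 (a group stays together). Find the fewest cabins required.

Total = 8 + 4 + 4 + 4 + 3 + 2 + 2 + 1 = 28.
Lower bound: ⌈28/11⌉ = 3 cabins.
A packing using 3 cabins:
  cabin 1: 8 + 3 = 11
  cabin 2: 4 + 4 + 2 + 1 = 11
  cabin 3: 4 + 2 = 6
This matches the lower bound, so 3 is optimal.

3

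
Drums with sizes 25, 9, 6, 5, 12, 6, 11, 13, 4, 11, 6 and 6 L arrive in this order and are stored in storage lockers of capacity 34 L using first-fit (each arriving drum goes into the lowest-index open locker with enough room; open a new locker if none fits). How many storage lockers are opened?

  25 → locker 1 (new)  [load 25/34]
  9 → locker 1  [load 34/34]
  6 → locker 2 (new)  [load 6/34]
  5 → locker 2  [load 11/34]
  12 → locker 2  [load 23/34]
  6 → locker 2  [load 29/34]
  11 → locker 3 (new)  [load 11/34]
  13 → locker 3  [load 24/34]
  4 → locker 2  [load 33/34]
  11 → locker 4 (new)  [load 11/34]
  6 → locker 3  [load 30/34]
  6 → locker 4  [load 17/34]
4 storage lockers opened.

4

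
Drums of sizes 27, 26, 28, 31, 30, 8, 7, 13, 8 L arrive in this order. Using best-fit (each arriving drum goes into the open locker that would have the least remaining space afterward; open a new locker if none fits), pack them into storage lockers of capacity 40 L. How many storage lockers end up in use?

  27 → locker 1 (new)  [load 27/40]
  26 → locker 2 (new)  [load 26/40]
  28 → locker 3 (new)  [load 28/40]
  31 → locker 4 (new)  [load 31/40]
  30 → locker 5 (new)  [load 30/40]
  8 → locker 4  [load 39/40]
  7 → locker 5  [load 37/40]
  13 → locker 1  [load 40/40]
  8 → locker 3  [load 36/40]
5 storage lockers opened.

5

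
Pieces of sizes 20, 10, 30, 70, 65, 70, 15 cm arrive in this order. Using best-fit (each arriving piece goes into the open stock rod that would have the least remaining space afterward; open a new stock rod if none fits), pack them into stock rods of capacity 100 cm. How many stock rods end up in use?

  20 → stock rod 1 (new)  [load 20/100]
  10 → stock rod 1  [load 30/100]
  30 → stock rod 1  [load 60/100]
  70 → stock rod 2 (new)  [load 70/100]
  65 → stock rod 3 (new)  [load 65/100]
  70 → stock rod 4 (new)  [load 70/100]
  15 → stock rod 2  [load 85/100]
4 stock rods opened.

4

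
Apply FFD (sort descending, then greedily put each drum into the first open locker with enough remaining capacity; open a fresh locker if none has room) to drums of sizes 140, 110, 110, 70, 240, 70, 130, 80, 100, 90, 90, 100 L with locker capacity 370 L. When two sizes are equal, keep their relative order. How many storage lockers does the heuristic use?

Sorted descending: 240, 140, 130, 110, 110, 100, 100, 90, 90, 80, 70, 70.
  240 → locker 1 (new)  [load 240/370]
  140 → locker 2 (new)  [load 140/370]
  130 → locker 1  [load 370/370]
  110 → locker 2  [load 250/370]
  110 → locker 2  [load 360/370]
  100 → locker 3 (new)  [load 100/370]
  100 → locker 3  [load 200/370]
  90 → locker 3  [load 290/370]
  90 → locker 4 (new)  [load 90/370]
  80 → locker 3  [load 370/370]
  70 → locker 4  [load 160/370]
  70 → locker 4  [load 230/370]
4 storage lockers opened.

4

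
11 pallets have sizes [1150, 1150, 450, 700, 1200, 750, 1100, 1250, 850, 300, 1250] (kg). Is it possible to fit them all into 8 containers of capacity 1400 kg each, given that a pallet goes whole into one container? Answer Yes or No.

No

Total = 10150 kg; ⌈10150/1400⌉ = 8.
The bound of 8 does not rule out 8, but exhaustive search shows no assignment into 8 containers of capacity 1400 kg exists — the minimum is 9.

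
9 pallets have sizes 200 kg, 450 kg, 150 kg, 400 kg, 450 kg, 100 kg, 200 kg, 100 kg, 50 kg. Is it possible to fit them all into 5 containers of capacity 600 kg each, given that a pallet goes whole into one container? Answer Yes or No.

A valid assignment using 4 containers:
  container 1: 450 + 150 = 600
  container 2: 450 + 100 + 50 = 600
  container 3: 400 + 200 = 600
  container 4: 200 + 100 = 300
That uses only 4 ≤ 5, so 5 containers are enough.

Yes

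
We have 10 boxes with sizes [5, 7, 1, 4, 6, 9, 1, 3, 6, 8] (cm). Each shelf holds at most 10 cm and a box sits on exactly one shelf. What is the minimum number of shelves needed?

6

Total = 9 + 8 + 7 + 6 + 6 + 5 + 4 + 3 + 1 + 1 = 50 cm.
Lower bound: ⌈50/10⌉ = 5 shelves.
A packing using 6 shelves:
  shelf 1: 9 + 1 = 10
  shelf 2: 8 + 1 = 9
  shelf 3: 7 + 3 = 10
  shelf 4: 6 + 4 = 10
  shelf 5: 6 = 6
  shelf 6: 5 = 5
No arrangement into 5 shelves stays within capacity, so 6 is optimal.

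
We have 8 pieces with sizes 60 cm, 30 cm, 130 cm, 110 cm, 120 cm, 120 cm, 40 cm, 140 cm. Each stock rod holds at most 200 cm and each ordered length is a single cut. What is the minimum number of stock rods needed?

Total = 140 + 130 + 120 + 120 + 110 + 60 + 40 + 30 = 750 cm.
Lower bound: ⌈750/200⌉ = 4 stock rods.
Also, 5 pieces each exceed 100 cm, and no two of those can share a stock rod, so at least 5 stock rods are needed.
A packing using 5 stock rods:
  stock rod 1: 140 + 60 = 200
  stock rod 2: 130 + 40 + 30 = 200
  stock rod 3: 120 = 120
  stock rod 4: 120 = 120
  stock rod 5: 110 = 110
This matches the lower bound, so 5 is optimal.

5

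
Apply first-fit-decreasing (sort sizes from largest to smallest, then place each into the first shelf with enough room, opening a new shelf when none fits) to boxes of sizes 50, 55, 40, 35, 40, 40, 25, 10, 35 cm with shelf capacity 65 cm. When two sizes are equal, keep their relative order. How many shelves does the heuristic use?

Sorted descending: 55, 50, 40, 40, 40, 35, 35, 25, 10.
  55 → shelf 1 (new)  [load 55/65]
  50 → shelf 2 (new)  [load 50/65]
  40 → shelf 3 (new)  [load 40/65]
  40 → shelf 4 (new)  [load 40/65]
  40 → shelf 5 (new)  [load 40/65]
  35 → shelf 6 (new)  [load 35/65]
  35 → shelf 7 (new)  [load 35/65]
  25 → shelf 3  [load 65/65]
  10 → shelf 1  [load 65/65]
7 shelves opened.

7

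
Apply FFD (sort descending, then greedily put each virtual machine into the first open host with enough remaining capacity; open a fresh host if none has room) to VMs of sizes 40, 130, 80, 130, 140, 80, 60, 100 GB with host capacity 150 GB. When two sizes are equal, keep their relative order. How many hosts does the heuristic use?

Sorted descending: 140, 130, 130, 100, 80, 80, 60, 40.
  140 → host 1 (new)  [load 140/150]
  130 → host 2 (new)  [load 130/150]
  130 → host 3 (new)  [load 130/150]
  100 → host 4 (new)  [load 100/150]
  80 → host 5 (new)  [load 80/150]
  80 → host 6 (new)  [load 80/150]
  60 → host 5  [load 140/150]
  40 → host 4  [load 140/150]
6 hosts opened.

6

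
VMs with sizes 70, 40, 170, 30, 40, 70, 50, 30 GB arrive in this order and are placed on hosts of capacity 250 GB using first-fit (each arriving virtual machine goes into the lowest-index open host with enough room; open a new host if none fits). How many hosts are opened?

2

  70 → host 1 (new)  [load 70/250]
  40 → host 1  [load 110/250]
  170 → host 2 (new)  [load 170/250]
  30 → host 1  [load 140/250]
  40 → host 1  [load 180/250]
  70 → host 1  [load 250/250]
  50 → host 2  [load 220/250]
  30 → host 2  [load 250/250]
2 hosts opened.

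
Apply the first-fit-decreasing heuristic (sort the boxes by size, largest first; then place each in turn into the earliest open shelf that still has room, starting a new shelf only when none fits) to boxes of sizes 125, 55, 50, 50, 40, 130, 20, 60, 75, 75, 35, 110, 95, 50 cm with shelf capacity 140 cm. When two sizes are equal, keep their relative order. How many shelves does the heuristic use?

Sorted descending: 130, 125, 110, 95, 75, 75, 60, 55, 50, 50, 50, 40, 35, 20.
  130 → shelf 1 (new)  [load 130/140]
  125 → shelf 2 (new)  [load 125/140]
  110 → shelf 3 (new)  [load 110/140]
  95 → shelf 4 (new)  [load 95/140]
  75 → shelf 5 (new)  [load 75/140]
  75 → shelf 6 (new)  [load 75/140]
  60 → shelf 5  [load 135/140]
  55 → shelf 6  [load 130/140]
  50 → shelf 7 (new)  [load 50/140]
  50 → shelf 7  [load 100/140]
  50 → shelf 8 (new)  [load 50/140]
  40 → shelf 4  [load 135/140]
  35 → shelf 7  [load 135/140]
  20 → shelf 3  [load 130/140]
8 shelves opened.

8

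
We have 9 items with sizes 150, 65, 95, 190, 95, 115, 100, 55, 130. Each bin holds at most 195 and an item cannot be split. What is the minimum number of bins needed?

6

Total = 190 + 150 + 130 + 115 + 100 + 95 + 95 + 65 + 55 = 995.
Lower bound: ⌈995/195⌉ = 6 bins.
A packing using 6 bins:
  bin 1: 190 = 190
  bin 2: 150 = 150
  bin 3: 130 + 65 = 195
  bin 4: 115 + 55 = 170
  bin 5: 100 + 95 = 195
  bin 6: 95 = 95
This matches the lower bound, so 6 is optimal.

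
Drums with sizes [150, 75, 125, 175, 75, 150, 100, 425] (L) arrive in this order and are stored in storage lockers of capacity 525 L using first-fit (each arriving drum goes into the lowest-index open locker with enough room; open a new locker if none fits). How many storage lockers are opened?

3

  150 → locker 1 (new)  [load 150/525]
  75 → locker 1  [load 225/525]
  125 → locker 1  [load 350/525]
  175 → locker 1  [load 525/525]
  75 → locker 2 (new)  [load 75/525]
  150 → locker 2  [load 225/525]
  100 → locker 2  [load 325/525]
  425 → locker 3 (new)  [load 425/525]
3 storage lockers opened.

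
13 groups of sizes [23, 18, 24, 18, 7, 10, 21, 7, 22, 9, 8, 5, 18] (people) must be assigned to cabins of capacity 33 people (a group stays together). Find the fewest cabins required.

7

Total = 24 + 23 + 22 + 21 + 18 + 18 + 18 + 10 + 9 + 8 + 7 + 7 + 5 = 190 people.
Lower bound: ⌈190/33⌉ = 6 cabins.
Also, 7 groups each exceed 33/2 people, and no two of those can share a cabin, so at least 7 cabins are needed.
A packing using 7 cabins:
  cabin 1: 24 + 9 = 33
  cabin 2: 23 + 10 = 33
  cabin 3: 22 + 8 = 30
  cabin 4: 21 + 7 + 5 = 33
  cabin 5: 18 + 7 = 25
  cabin 6: 18 = 18
  cabin 7: 18 = 18
This matches the lower bound, so 7 is optimal.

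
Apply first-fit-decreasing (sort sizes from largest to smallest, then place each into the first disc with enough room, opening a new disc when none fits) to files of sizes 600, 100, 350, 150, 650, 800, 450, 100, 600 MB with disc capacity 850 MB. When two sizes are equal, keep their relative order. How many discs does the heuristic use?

Sorted descending: 800, 650, 600, 600, 450, 350, 150, 100, 100.
  800 → disc 1 (new)  [load 800/850]
  650 → disc 2 (new)  [load 650/850]
  600 → disc 3 (new)  [load 600/850]
  600 → disc 4 (new)  [load 600/850]
  450 → disc 5 (new)  [load 450/850]
  350 → disc 5  [load 800/850]
  150 → disc 2  [load 800/850]
  100 → disc 3  [load 700/850]
  100 → disc 3  [load 800/850]
5 discs opened.

5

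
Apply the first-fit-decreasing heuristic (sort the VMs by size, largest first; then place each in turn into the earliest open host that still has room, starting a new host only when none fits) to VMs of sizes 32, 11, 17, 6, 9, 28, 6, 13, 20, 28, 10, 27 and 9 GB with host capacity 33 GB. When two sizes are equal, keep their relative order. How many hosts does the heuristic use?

8

Sorted descending: 32, 28, 28, 27, 20, 17, 13, 11, 10, 9, 9, 6, 6.
  32 → host 1 (new)  [load 32/33]
  28 → host 2 (new)  [load 28/33]
  28 → host 3 (new)  [load 28/33]
  27 → host 4 (new)  [load 27/33]
  20 → host 5 (new)  [load 20/33]
  17 → host 6 (new)  [load 17/33]
  13 → host 5  [load 33/33]
  11 → host 6  [load 28/33]
  10 → host 7 (new)  [load 10/33]
  9 → host 7  [load 19/33]
  9 → host 7  [load 28/33]
  6 → host 4  [load 33/33]
  6 → host 8 (new)  [load 6/33]
8 hosts opened.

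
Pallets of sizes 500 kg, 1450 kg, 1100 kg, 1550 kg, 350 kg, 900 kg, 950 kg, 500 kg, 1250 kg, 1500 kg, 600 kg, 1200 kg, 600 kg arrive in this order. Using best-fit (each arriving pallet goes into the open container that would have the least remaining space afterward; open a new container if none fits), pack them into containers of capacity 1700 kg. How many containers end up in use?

  500 → container 1 (new)  [load 500/1700]
  1450 → container 2 (new)  [load 1450/1700]
  1100 → container 1  [load 1600/1700]
  1550 → container 3 (new)  [load 1550/1700]
  350 → container 4 (new)  [load 350/1700]
  900 → container 4  [load 1250/1700]
  950 → container 5 (new)  [load 950/1700]
  500 → container 5  [load 1450/1700]
  1250 → container 6 (new)  [load 1250/1700]
  1500 → container 7 (new)  [load 1500/1700]
  600 → container 8 (new)  [load 600/1700]
  1200 → container 9 (new)  [load 1200/1700]
  600 → container 8  [load 1200/1700]
9 containers opened.

9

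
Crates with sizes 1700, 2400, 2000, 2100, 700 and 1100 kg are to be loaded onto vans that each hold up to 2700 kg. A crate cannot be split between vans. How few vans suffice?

5

Total = 2400 + 2100 + 2000 + 1700 + 1100 + 700 = 10000 kg.
Lower bound: ⌈10000/2700⌉ = 4 vans.
A packing using 5 vans:
  van 1: 2400 = 2400
  van 2: 2100 = 2100
  van 3: 2000 + 700 = 2700
  van 4: 1700 = 1700
  van 5: 1100 = 1100
No arrangement into 4 vans stays within capacity, so 5 is optimal.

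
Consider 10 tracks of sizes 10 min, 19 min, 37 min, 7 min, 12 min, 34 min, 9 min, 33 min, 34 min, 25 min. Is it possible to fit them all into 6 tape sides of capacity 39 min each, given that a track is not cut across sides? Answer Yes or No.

No

Total = 220 min; ⌈220/39⌉ = 6.
The bound of 6 does not rule out 6, but exhaustive search shows no assignment into 6 tape sides of capacity 39 min exists — the minimum is 7.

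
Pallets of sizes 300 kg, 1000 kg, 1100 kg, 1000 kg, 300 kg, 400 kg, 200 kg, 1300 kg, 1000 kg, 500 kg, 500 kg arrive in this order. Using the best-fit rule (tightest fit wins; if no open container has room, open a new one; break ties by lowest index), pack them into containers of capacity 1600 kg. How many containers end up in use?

6

  300 → container 1 (new)  [load 300/1600]
  1000 → container 1  [load 1300/1600]
  1100 → container 2 (new)  [load 1100/1600]
  1000 → container 3 (new)  [load 1000/1600]
  300 → container 1  [load 1600/1600]
  400 → container 2  [load 1500/1600]
  200 → container 3  [load 1200/1600]
  1300 → container 4 (new)  [load 1300/1600]
  1000 → container 5 (new)  [load 1000/1600]
  500 → container 5  [load 1500/1600]
  500 → container 6 (new)  [load 500/1600]
6 containers opened.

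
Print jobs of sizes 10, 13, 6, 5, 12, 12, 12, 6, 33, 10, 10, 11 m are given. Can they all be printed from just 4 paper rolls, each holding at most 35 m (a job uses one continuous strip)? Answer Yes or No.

No

Total = 140 m; ⌈140/35⌉ = 4.
The bound of 4 does not rule out 4, but exhaustive search shows no assignment into 4 paper rolls of capacity 35 m exists — the minimum is 5.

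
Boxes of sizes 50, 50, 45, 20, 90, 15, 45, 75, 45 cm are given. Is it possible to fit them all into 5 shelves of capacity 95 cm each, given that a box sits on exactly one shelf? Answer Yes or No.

Yes

A valid assignment using 5 shelves:
  shelf 1: 90 = 90
  shelf 2: 75 + 20 = 95
  shelf 3: 50 + 45 = 95
  shelf 4: 50 + 45 = 95
  shelf 5: 45 + 15 = 60
Every load is within 95 cm, so 5 shelves suffice.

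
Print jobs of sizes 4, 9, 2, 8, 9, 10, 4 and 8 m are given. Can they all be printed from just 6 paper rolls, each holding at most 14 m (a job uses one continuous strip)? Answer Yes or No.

Yes

A valid assignment using 5 paper rolls:
  roll 1: 10 + 4 = 14
  roll 2: 9 + 4 = 13
  roll 3: 9 + 2 = 11
  roll 4: 8 = 8
  roll 5: 8 = 8
That uses only 5 ≤ 6, so 6 paper rolls are enough.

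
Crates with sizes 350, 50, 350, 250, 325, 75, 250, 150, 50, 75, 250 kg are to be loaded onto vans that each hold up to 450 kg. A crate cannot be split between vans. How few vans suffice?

Total = 350 + 350 + 325 + 250 + 250 + 250 + 150 + 75 + 75 + 50 + 50 = 2175 kg.
Lower bound: ⌈2175/450⌉ = 5 vans.
Also, 6 crates each exceed 225 kg, and no two of those can share a van, so at least 6 vans are needed.
A packing using 6 vans:
  van 1: 350 + 75 = 425
  van 2: 350 + 75 = 425
  van 3: 325 + 50 + 50 = 425
  van 4: 250 + 150 = 400
  van 5: 250 = 250
  van 6: 250 = 250
This matches the lower bound, so 6 is optimal.

6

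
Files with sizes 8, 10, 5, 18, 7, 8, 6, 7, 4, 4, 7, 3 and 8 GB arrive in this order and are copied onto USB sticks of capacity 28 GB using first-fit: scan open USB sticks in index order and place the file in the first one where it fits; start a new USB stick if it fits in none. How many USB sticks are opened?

4

  8 → USB stick 1 (new)  [load 8/28]
  10 → USB stick 1  [load 18/28]
  5 → USB stick 1  [load 23/28]
  18 → USB stick 2 (new)  [load 18/28]
  7 → USB stick 2  [load 25/28]
  8 → USB stick 3 (new)  [load 8/28]
  6 → USB stick 3  [load 14/28]
  7 → USB stick 3  [load 21/28]
  4 → USB stick 1  [load 27/28]
  4 → USB stick 3  [load 25/28]
  7 → USB stick 4 (new)  [load 7/28]
  3 → USB stick 2  [load 28/28]
  8 → USB stick 4  [load 15/28]
4 USB sticks opened.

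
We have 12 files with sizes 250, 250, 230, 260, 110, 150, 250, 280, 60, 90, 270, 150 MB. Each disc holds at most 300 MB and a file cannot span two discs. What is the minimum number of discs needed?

Total = 280 + 270 + 260 + 250 + 250 + 250 + 230 + 150 + 150 + 110 + 90 + 60 = 2350 MB.
Lower bound: ⌈2350/300⌉ = 8 discs.
A packing using 9 discs:
  disc 1: 280 = 280
  disc 2: 270 = 270
  disc 3: 260 = 260
  disc 4: 250 = 250
  disc 5: 250 = 250
  disc 6: 250 = 250
  disc 7: 230 + 60 = 290
  disc 8: 150 + 150 = 300
  disc 9: 110 + 90 = 200
No arrangement into 8 discs stays within capacity, so 9 is optimal.

9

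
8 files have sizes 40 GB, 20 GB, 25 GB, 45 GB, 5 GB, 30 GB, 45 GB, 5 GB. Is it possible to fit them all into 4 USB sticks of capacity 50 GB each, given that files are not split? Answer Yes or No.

Total = 215 GB; ⌈215/50⌉ = 5.
At least 5 USB sticks are required, but only 4 are allowed.

No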